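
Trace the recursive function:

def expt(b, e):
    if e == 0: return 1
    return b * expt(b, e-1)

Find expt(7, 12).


expt(7, 12)
= 7 * expt(7, 11)
= 7 * 7 * expt(7, 10)
= 7 * 7 * 7 * expt(7, 9)
= 7 * 7 * 7 * 7 * expt(7, 8)
= 7 * 7 * 7 * 7 * 7 * expt(7, 7)
= 7 * 7 * 7 * 7 * 7 * 7 * expt(7, 6)
= 7 * 7 * 7 * 7 * 7 * 7 * 7 * expt(7, 5)
= 7 * 7 * 7 * 7 * 7 * 7 * 7 * 7 * expt(7, 4)
= 7 * 7 * 7 * 7 * 7 * 7 * 7 * 7 * 7 * expt(7, 3)
= 7 * 7 * 7 * 7 * 7 * 7 * 7 * 7 * 7 * 7 * expt(7, 2)
= 7 * 7 * 7 * 7 * 7 * 7 * 7 * 7 * 7 * 7 * 7 * expt(7, 1)
= 7 * 7 * 7 * 7 * 7 * 7 * 7 * 7 * 7 * 7 * 7 * 7 * expt(7, 0)
= 7 * 7 * 7 * 7 * 7 * 7 * 7 * 7 * 7 * 7 * 7 * 7 * 1
= 13841287201

13841287201


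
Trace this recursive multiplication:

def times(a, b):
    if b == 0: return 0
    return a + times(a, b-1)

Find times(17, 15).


times(17, 15) = 17 + times(17, 14)
times(17, 14) = 17 + times(17, 13)
times(17, 13) = 17 + times(17, 12)
times(17, 12) = 17 + times(17, 11)
times(17, 11) = 17 + times(17, 10)
times(17, 10) = 17 + times(17, 9)
times(17, 9) = 17 + times(17, 8)
times(17, 8) = 17 + times(17, 7)
times(17, 7) = 17 + times(17, 6)
times(17, 6) = 17 + times(17, 5)
times(17, 5) = 17 + times(17, 4)
times(17, 4) = 17 + times(17, 3)
times(17, 3) = 17 + times(17, 2)
times(17, 2) = 17 + times(17, 1)
times(17, 1) = 17 + times(17, 0)
times(17, 0) = 0  (base case)
Total: 17 + 17 + 17 + 17 + 17 + 17 + 17 + 17 + 17 + 17 + 17 + 17 + 17 + 17 + 17 + 0 = 255

255


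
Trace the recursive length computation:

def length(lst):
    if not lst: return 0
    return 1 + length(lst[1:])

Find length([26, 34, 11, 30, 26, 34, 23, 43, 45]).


length([26, 34, 11, 30, 26, 34, 23, 43, 45]) = 1 + length([34, 11, 30, 26, 34, 23, 43, 45])
length([34, 11, 30, 26, 34, 23, 43, 45]) = 1 + length([11, 30, 26, 34, 23, 43, 45])
length([11, 30, 26, 34, 23, 43, 45]) = 1 + length([30, 26, 34, 23, 43, 45])
length([30, 26, 34, 23, 43, 45]) = 1 + length([26, 34, 23, 43, 45])
length([26, 34, 23, 43, 45]) = 1 + length([34, 23, 43, 45])
length([34, 23, 43, 45]) = 1 + length([23, 43, 45])
length([23, 43, 45]) = 1 + length([43, 45])
length([43, 45]) = 1 + length([45])
length([45]) = 1 + length([])
length([]) = 0  (base case)
Unwinding: 1 + 1 + 1 + 1 + 1 + 1 + 1 + 1 + 1 + 0 = 9

9


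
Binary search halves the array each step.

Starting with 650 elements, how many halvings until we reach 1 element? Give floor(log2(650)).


650 / 2 = 325
325 / 2 = 162
162 / 2 = 81
81 / 2 = 40
40 / 2 = 20
20 / 2 = 10
10 / 2 = 5
5 / 2 = 2
2 / 2 = 1
Reached 1 after 9 halvings

9


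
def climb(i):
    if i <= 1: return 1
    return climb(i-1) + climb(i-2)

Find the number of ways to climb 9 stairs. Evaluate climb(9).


Building up from base cases:
climb(0) = 1
climb(1) = 1
climb(2) = climb(1) + climb(0) = 1 + 1 = 2
climb(3) = climb(2) + climb(1) = 2 + 1 = 3
climb(4) = climb(3) + climb(2) = 3 + 2 = 5
climb(5) = climb(4) + climb(3) = 5 + 3 = 8
climb(6) = climb(5) + climb(4) = 8 + 5 = 13
climb(7) = climb(6) + climb(5) = 13 + 8 = 21
climb(8) = climb(7) + climb(6) = 21 + 13 = 34
climb(9) = climb(8) + climb(7) = 34 + 21 = 55

55


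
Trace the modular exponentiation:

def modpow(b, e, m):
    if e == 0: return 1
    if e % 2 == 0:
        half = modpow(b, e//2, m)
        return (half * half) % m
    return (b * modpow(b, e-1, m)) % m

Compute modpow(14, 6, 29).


modpow(14, 6, 29): e is even, compute modpow(14, 3, 29)
  modpow(14, 3, 29): e is odd, compute modpow(14, 2, 29)
    modpow(14, 2, 29): e is even, compute modpow(14, 1, 29)
      modpow(14, 1, 29): e is odd, compute modpow(14, 0, 29)
        modpow(14, 0, 29) = 1
      (14 * 1) % 29 = 14
    half=14, (14*14) % 29 = 22
  (14 * 22) % 29 = 18
half=18, (18*18) % 29 = 5

5


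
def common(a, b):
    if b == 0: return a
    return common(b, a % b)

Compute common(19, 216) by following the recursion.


common(19, 216) = common(216, 19)
common(216, 19) = common(19, 7)
common(19, 7) = common(7, 5)
common(7, 5) = common(5, 2)
common(5, 2) = common(2, 1)
common(2, 1) = common(1, 0)
common(1, 0) = 1  (base case)

1


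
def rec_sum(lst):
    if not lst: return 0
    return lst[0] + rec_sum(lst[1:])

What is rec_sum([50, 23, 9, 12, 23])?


rec_sum([50, 23, 9, 12, 23]) = 50 + rec_sum([23, 9, 12, 23])
rec_sum([23, 9, 12, 23]) = 23 + rec_sum([9, 12, 23])
rec_sum([9, 12, 23]) = 9 + rec_sum([12, 23])
rec_sum([12, 23]) = 12 + rec_sum([23])
rec_sum([23]) = 23 + rec_sum([])
rec_sum([]) = 0  (base case)
Total: 50 + 23 + 9 + 12 + 23 + 0 = 117

117


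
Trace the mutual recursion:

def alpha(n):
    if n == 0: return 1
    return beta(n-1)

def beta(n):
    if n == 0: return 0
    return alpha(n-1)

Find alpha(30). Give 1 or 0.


alpha(30) = beta(29)
beta(29) = alpha(28)
alpha(28) = beta(27)
beta(27) = alpha(26)
alpha(26) = beta(25)
beta(25) = alpha(24)
alpha(24) = beta(23)
beta(23) = alpha(22)
alpha(22) = beta(21)
beta(21) = alpha(20)
alpha(20) = beta(19)
beta(19) = alpha(18)
alpha(18) = beta(17)
beta(17) = alpha(16)
alpha(16) = beta(15)
beta(15) = alpha(14)
alpha(14) = beta(13)
beta(13) = alpha(12)
alpha(12) = beta(11)
beta(11) = alpha(10)
alpha(10) = beta(9)
beta(9) = alpha(8)
alpha(8) = beta(7)
beta(7) = alpha(6)
alpha(6) = beta(5)
beta(5) = alpha(4)
alpha(4) = beta(3)
beta(3) = alpha(2)
alpha(2) = beta(1)
beta(1) = alpha(0)
alpha(0) = 1  (base case)
Result: 1

1


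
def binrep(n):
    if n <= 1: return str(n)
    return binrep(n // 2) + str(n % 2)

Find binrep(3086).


binrep(3086) = binrep(1543) + '0'
binrep(1543) = binrep(771) + '1'
binrep(771) = binrep(385) + '1'
binrep(385) = binrep(192) + '1'
binrep(192) = binrep(96) + '0'
binrep(96) = binrep(48) + '0'
binrep(48) = binrep(24) + '0'
binrep(24) = binrep(12) + '0'
binrep(12) = binrep(6) + '0'
binrep(6) = binrep(3) + '0'
binrep(3) = binrep(1) + '1'
binrep(1) = '1'  (base case)
Concatenating: '1' + '1' + '0' + '0' + '0' + '0' + '0' + '0' + '1' + '1' + '1' + '0' = '110000001110'

110000001110


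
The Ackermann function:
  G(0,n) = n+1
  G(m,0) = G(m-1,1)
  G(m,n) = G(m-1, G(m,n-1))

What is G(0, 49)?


G(0, 49) = 50
Result: G(0, 49) = 50

50


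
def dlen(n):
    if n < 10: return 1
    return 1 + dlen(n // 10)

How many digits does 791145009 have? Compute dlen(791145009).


dlen(791145009) = 1 + dlen(79114500)
dlen(79114500) = 1 + dlen(7911450)
dlen(7911450) = 1 + dlen(791145)
dlen(791145) = 1 + dlen(79114)
dlen(79114) = 1 + dlen(7911)
dlen(7911) = 1 + dlen(791)
dlen(791) = 1 + dlen(79)
dlen(79) = 1 + dlen(7)
dlen(7) = 1  (base case: 7 < 10)
Unwinding: 1 + 1 + 1 + 1 + 1 + 1 + 1 + 1 + 1 = 9

9


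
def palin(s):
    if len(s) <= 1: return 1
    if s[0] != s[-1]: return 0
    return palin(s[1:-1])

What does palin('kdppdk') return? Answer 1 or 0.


palin('kdppdk'): s[0]='k' == s[-1]='k' -> check palin('dppd')
palin('dppd'): s[0]='d' == s[-1]='d' -> check palin('pp')
palin('pp'): s[0]='p' == s[-1]='p' -> check palin('')
palin(''): len <= 1 -> return 1  (base case)
Result: 1 (palindrome)

1


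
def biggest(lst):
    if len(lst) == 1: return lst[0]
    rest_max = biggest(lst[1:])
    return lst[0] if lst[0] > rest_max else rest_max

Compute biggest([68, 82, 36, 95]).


biggest([68, 82, 36, 95]): compare 68 with biggest([82, 36, 95])
biggest([82, 36, 95]): compare 82 with biggest([36, 95])
biggest([36, 95]): compare 36 with biggest([95])
biggest([95]) = 95  (base case)
Compare 36 with 95 -> 95
Compare 82 with 95 -> 95
Compare 68 with 95 -> 95

95


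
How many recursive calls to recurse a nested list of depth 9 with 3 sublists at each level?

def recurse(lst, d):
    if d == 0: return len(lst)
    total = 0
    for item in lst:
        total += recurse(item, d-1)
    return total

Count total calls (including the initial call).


At depth 0 (root): 1 call
At depth 1: each of 1 parents calls recurse on 3 children = 3 calls
At depth 2: each of 3 parents calls recurse on 3 children = 9 calls
At depth 3: each of 9 parents calls recurse on 3 children = 27 calls
At depth 4: each of 27 parents calls recurse on 3 children = 81 calls
At depth 5: each of 81 parents calls recurse on 3 children = 243 calls
At depth 6: each of 243 parents calls recurse on 3 children = 729 calls
At depth 7: each of 729 parents calls recurse on 3 children = 2187 calls
At depth 8: each of 2187 parents calls recurse on 3 children = 6561 calls
At depth 9: each of 6561 parents calls recurse on 3 children = 19683 calls
Total: 1 + 3 + 9 + 27 + 81 + 243 + 729 + 2187 + 6561 + 19683 = 29524

29524


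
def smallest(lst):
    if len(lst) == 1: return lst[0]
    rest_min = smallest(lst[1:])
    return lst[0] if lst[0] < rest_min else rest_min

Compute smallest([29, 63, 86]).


smallest([29, 63, 86]): compare 29 with smallest([63, 86])
smallest([63, 86]): compare 63 with smallest([86])
smallest([86]) = 86  (base case)
Compare 63 with 86 -> 63
Compare 29 with 63 -> 29

29


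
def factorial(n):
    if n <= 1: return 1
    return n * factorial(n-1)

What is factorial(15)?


factorial(15)
= 15 * factorial(14)
= 15 * 14 * factorial(13)
= 15 * 14 * 13 * factorial(12)
= 15 * 14 * 13 * 12 * factorial(11)
= 15 * 14 * 13 * 12 * 11 * factorial(10)
= 15 * 14 * 13 * 12 * 11 * 10 * factorial(9)
= 15 * 14 * 13 * 12 * 11 * 10 * 9 * factorial(8)
= 15 * 14 * 13 * 12 * 11 * 10 * 9 * 8 * factorial(7)
= 15 * 14 * 13 * 12 * 11 * 10 * 9 * 8 * 7 * factorial(6)
= 15 * 14 * 13 * 12 * 11 * 10 * 9 * 8 * 7 * 6 * factorial(5)
= 15 * 14 * 13 * 12 * 11 * 10 * 9 * 8 * 7 * 6 * 5 * factorial(4)
= 15 * 14 * 13 * 12 * 11 * 10 * 9 * 8 * 7 * 6 * 5 * 4 * factorial(3)
= 15 * 14 * 13 * 12 * 11 * 10 * 9 * 8 * 7 * 6 * 5 * 4 * 3 * factorial(2)
= 15 * 14 * 13 * 12 * 11 * 10 * 9 * 8 * 7 * 6 * 5 * 4 * 3 * 2 * factorial(1)
= 15 * 14 * 13 * 12 * 11 * 10 * 9 * 8 * 7 * 6 * 5 * 4 * 3 * 2 * 1
= 1307674368000

1307674368000


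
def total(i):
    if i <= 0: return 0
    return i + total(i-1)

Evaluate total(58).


total(58)
= 58 + 57 + 56 + 55 + 54 + 53 + 52 + 51 + 50 + 49 + 48 + 47 + 46 + 45 + 44 + 43 + 42 + 41 + 40 + 39 + 38 + 37 + 36 + 35 + 34 + 33 + 32 + 31 + 30 + 29 + 28 + 27 + 26 + 25 + 24 + 23 + 22 + 21 + 20 + 19 + 18 + 17 + 16 + 15 + 14 + 13 + 12 + 11 + 10 + 9 + 8 + 7 + 6 + 5 + 4 + 3 + 2 + 1 + total(0)
= 58 + 57 + 56 + 55 + 54 + 53 + 52 + 51 + 50 + 49 + 48 + 47 + 46 + 45 + 44 + 43 + 42 + 41 + 40 + 39 + 38 + 37 + 36 + 35 + 34 + 33 + 32 + 31 + 30 + 29 + 28 + 27 + 26 + 25 + 24 + 23 + 22 + 21 + 20 + 19 + 18 + 17 + 16 + 15 + 14 + 13 + 12 + 11 + 10 + 9 + 8 + 7 + 6 + 5 + 4 + 3 + 2 + 1 + 0
= 1711

1711


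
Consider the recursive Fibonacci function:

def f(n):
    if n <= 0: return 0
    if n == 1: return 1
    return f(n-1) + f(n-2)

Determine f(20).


Computing f(20) bottom-up:
f(0) = 0
f(1) = 1
f(2) = f(1) + f(0) = 1 + 0 = 1
f(3) = f(2) + f(1) = 1 + 1 = 2
f(4) = f(3) + f(2) = 2 + 1 = 3
f(5) = f(4) + f(3) = 3 + 2 = 5
f(6) = f(5) + f(4) = 5 + 3 = 8
f(7) = f(6) + f(5) = 8 + 5 = 13
f(8) = f(7) + f(6) = 13 + 8 = 21
f(9) = f(8) + f(7) = 21 + 13 = 34
f(10) = f(9) + f(8) = 34 + 21 = 55
f(11) = f(10) + f(9) = 55 + 34 = 89
f(12) = f(11) + f(10) = 89 + 55 = 144
f(13) = f(12) + f(11) = 144 + 89 = 233
f(14) = f(13) + f(12) = 233 + 144 = 377
f(15) = f(14) + f(13) = 377 + 233 = 610
f(16) = f(15) + f(14) = 610 + 377 = 987
f(17) = f(16) + f(15) = 987 + 610 = 1597
f(18) = f(17) + f(16) = 1597 + 987 = 2584
f(19) = f(18) + f(17) = 2584 + 1597 = 4181
f(20) = f(19) + f(18) = 4181 + 2584 = 6765

6765


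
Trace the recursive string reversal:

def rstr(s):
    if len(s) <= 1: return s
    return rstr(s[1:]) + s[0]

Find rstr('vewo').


rstr('vewo') = rstr('ewo') + 'v'
rstr('ewo') = rstr('wo') + 'e'
rstr('wo') = rstr('o') + 'w'
rstr('o') = 'o'  (base case)
Concatenating: 'o' + 'w' + 'e' + 'v' = 'owev'

owev


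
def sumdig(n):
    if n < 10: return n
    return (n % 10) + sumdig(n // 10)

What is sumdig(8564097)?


sumdig(8564097) = 7 + sumdig(856409)
sumdig(856409) = 9 + sumdig(85640)
sumdig(85640) = 0 + sumdig(8564)
sumdig(8564) = 4 + sumdig(856)
sumdig(856) = 6 + sumdig(85)
sumdig(85) = 5 + sumdig(8)
sumdig(8) = 8  (base case)
Total: 7 + 9 + 0 + 4 + 6 + 5 + 8 = 39

39


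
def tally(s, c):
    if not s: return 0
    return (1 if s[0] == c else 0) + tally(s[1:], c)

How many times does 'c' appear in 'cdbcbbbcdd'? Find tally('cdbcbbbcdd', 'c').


s[0]='c' == 'c' -> 1
s[0]='d' != 'c' -> 0
s[0]='b' != 'c' -> 0
s[0]='c' == 'c' -> 1
s[0]='b' != 'c' -> 0
s[0]='b' != 'c' -> 0
s[0]='b' != 'c' -> 0
s[0]='c' == 'c' -> 1
s[0]='d' != 'c' -> 0
s[0]='d' != 'c' -> 0
Sum: 1 + 0 + 0 + 1 + 0 + 0 + 0 + 1 + 0 + 0 = 3

3


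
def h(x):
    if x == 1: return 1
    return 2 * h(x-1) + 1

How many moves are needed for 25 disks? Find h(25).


h(25) = 2 * h(24) + 1
h(24) = 2 * h(23) + 1
h(23) = 2 * h(22) + 1
h(22) = 2 * h(21) + 1
h(21) = 2 * h(20) + 1
h(20) = 2 * h(19) + 1
h(19) = 2 * h(18) + 1
h(18) = 2 * h(17) + 1
h(17) = 2 * h(16) + 1
h(16) = 2 * h(15) + 1
h(15) = 2 * h(14) + 1
h(14) = 2 * h(13) + 1
h(13) = 2 * h(12) + 1
h(12) = 2 * h(11) + 1
h(11) = 2 * h(10) + 1
h(10) = 2 * h(9) + 1
h(9) = 2 * h(8) + 1
h(8) = 2 * h(7) + 1
h(7) = 2 * h(6) + 1
h(6) = 2 * h(5) + 1
h(5) = 2 * h(4) + 1
h(4) = 2 * h(3) + 1
h(3) = 2 * h(2) + 1
h(2) = 2 * h(1) + 1
h(1) = 1  (base case)
h(2) = 2 * 1 + 1 = 3
h(3) = 2 * 3 + 1 = 7
h(4) = 2 * 7 + 1 = 15
h(5) = 2 * 15 + 1 = 31
h(6) = 2 * 31 + 1 = 63
h(7) = 2 * 63 + 1 = 127
h(8) = 2 * 127 + 1 = 255
h(9) = 2 * 255 + 1 = 511
h(10) = 2 * 511 + 1 = 1023
h(11) = 2 * 1023 + 1 = 2047
h(12) = 2 * 2047 + 1 = 4095
h(13) = 2 * 4095 + 1 = 8191
h(14) = 2 * 8191 + 1 = 16383
h(15) = 2 * 16383 + 1 = 32767
h(16) = 2 * 32767 + 1 = 65535
h(17) = 2 * 65535 + 1 = 131071
h(18) = 2 * 131071 + 1 = 262143
h(19) = 2 * 262143 + 1 = 524287
h(20) = 2 * 524287 + 1 = 1048575
h(21) = 2 * 1048575 + 1 = 2097151
h(22) = 2 * 2097151 + 1 = 4194303
h(23) = 2 * 4194303 + 1 = 8388607
h(24) = 2 * 8388607 + 1 = 16777215
h(25) = 2 * 16777215 + 1 = 33554431

33554431


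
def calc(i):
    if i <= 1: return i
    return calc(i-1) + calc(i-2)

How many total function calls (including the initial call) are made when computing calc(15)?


Let C(n) = total calls for calc(n)
C(0) = 1, C(1) = 1
C(2) = 1 + C(1) + C(0) = 1 + 1 + 1 = 3
C(3) = 1 + C(2) + C(1) = 1 + 3 + 1 = 5
C(4) = 1 + C(3) + C(2) = 1 + 5 + 3 = 9
C(5) = 1 + C(4) + C(3) = 1 + 9 + 5 = 15
C(6) = 1 + C(5) + C(4) = 1 + 15 + 9 = 25
C(7) = 1 + C(6) + C(5) = 1 + 25 + 15 = 41
C(8) = 1 + C(7) + C(6) = 1 + 41 + 25 = 67
C(9) = 1 + C(8) + C(7) = 1 + 67 + 41 = 109
C(10) = 1 + C(9) + C(8) = 1 + 109 + 67 = 177
C(11) = 1 + C(10) + C(9) = 1 + 177 + 109 = 287
C(12) = 1 + C(11) + C(10) = 1 + 287 + 177 = 465
C(13) = 1 + C(12) + C(11) = 1 + 465 + 287 = 753
C(14) = 1 + C(13) + C(12) = 1 + 753 + 465 = 1219
C(15) = 1 + C(14) + C(13) = 1 + 1219 + 753 = 1973

1973


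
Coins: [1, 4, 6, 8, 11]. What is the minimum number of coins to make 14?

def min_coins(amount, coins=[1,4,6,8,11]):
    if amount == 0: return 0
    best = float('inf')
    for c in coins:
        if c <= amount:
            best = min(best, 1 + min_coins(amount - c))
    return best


Building up with DP:
min_coins(0) = 0
min_coins(1) = min(1+min_coins(0)=1+0=1) = 1
min_coins(2) = min(1+min_coins(1)=1+1=2) = 2
min_coins(3) = min(1+min_coins(2)=1+2=3) = 3
min_coins(4) = min(1+min_coins(3)=1+3=4, 1+min_coins(0)=1+0=1) = 1
min_coins(5) = min(1+min_coins(4)=1+1=2, 1+min_coins(1)=1+1=2) = 2
min_coins(6) = min(1+min_coins(5)=1+2=3, 1+min_coins(2)=1+2=3, 1+min_coins(0)=1+0=1) = 1
min_coins(7) = min(1+min_coins(6)=1+1=2, 1+min_coins(3)=1+3=4, 1+min_coins(1)=1+1=2) = 2
min_coins(8) = min(1+min_coins(7)=1+2=3, 1+min_coins(4)=1+1=2, 1+min_coins(2)=1+2=3, 1+min_coins(0)=1+0=1) = 1
min_coins(9) = min(1+min_coins(8)=1+1=2, 1+min_coins(5)=1+2=3, 1+min_coins(3)=1+3=4, 1+min_coins(1)=1+1=2) = 2
min_coins(10) = min(1+min_coins(9)=1+2=3, 1+min_coins(6)=1+1=2, 1+min_coins(4)=1+1=2, 1+min_coins(2)=1+2=3) = 2
min_coins(11) = min(1+min_coins(10)=1+2=3, 1+min_coins(7)=1+2=3, 1+min_coins(5)=1+2=3, 1+min_coins(3)=1+3=4, 1+min_coins(0)=1+0=1) = 1
min_coins(12) = min(1+min_coins(11)=1+1=2, 1+min_coins(8)=1+1=2, 1+min_coins(6)=1+1=2, 1+min_coins(4)=1+1=2, 1+min_coins(1)=1+1=2) = 2
min_coins(13) = min(1+min_coins(12)=1+2=3, 1+min_coins(9)=1+2=3, 1+min_coins(7)=1+2=3, 1+min_coins(5)=1+2=3, 1+min_coins(2)=1+2=3) = 3
min_coins(14) = min(1+min_coins(13)=1+3=4, 1+min_coins(10)=1+2=3, 1+min_coins(8)=1+1=2, 1+min_coins(6)=1+1=2, 1+min_coins(3)=1+3=4) = 2

2


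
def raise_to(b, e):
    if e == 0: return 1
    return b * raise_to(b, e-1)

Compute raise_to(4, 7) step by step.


raise_to(4, 7)
= 4 * raise_to(4, 6)
= 4 * 4 * raise_to(4, 5)
= 4 * 4 * 4 * raise_to(4, 4)
= 4 * 4 * 4 * 4 * raise_to(4, 3)
= 4 * 4 * 4 * 4 * 4 * raise_to(4, 2)
= 4 * 4 * 4 * 4 * 4 * 4 * raise_to(4, 1)
= 4 * 4 * 4 * 4 * 4 * 4 * 4 * raise_to(4, 0)
= 4 * 4 * 4 * 4 * 4 * 4 * 4 * 1
= 16384

16384


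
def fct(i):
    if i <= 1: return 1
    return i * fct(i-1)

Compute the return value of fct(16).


fct(16)
= 16 * fct(15)
= 16 * 15 * fct(14)
= 16 * 15 * 14 * fct(13)
= 16 * 15 * 14 * 13 * fct(12)
= 16 * 15 * 14 * 13 * 12 * fct(11)
= 16 * 15 * 14 * 13 * 12 * 11 * fct(10)
= 16 * 15 * 14 * 13 * 12 * 11 * 10 * fct(9)
= 16 * 15 * 14 * 13 * 12 * 11 * 10 * 9 * fct(8)
= 16 * 15 * 14 * 13 * 12 * 11 * 10 * 9 * 8 * fct(7)
= 16 * 15 * 14 * 13 * 12 * 11 * 10 * 9 * 8 * 7 * fct(6)
= 16 * 15 * 14 * 13 * 12 * 11 * 10 * 9 * 8 * 7 * 6 * fct(5)
= 16 * 15 * 14 * 13 * 12 * 11 * 10 * 9 * 8 * 7 * 6 * 5 * fct(4)
= 16 * 15 * 14 * 13 * 12 * 11 * 10 * 9 * 8 * 7 * 6 * 5 * 4 * fct(3)
= 16 * 15 * 14 * 13 * 12 * 11 * 10 * 9 * 8 * 7 * 6 * 5 * 4 * 3 * fct(2)
= 16 * 15 * 14 * 13 * 12 * 11 * 10 * 9 * 8 * 7 * 6 * 5 * 4 * 3 * 2 * fct(1)
= 16 * 15 * 14 * 13 * 12 * 11 * 10 * 9 * 8 * 7 * 6 * 5 * 4 * 3 * 2 * 1
= 20922789888000

20922789888000


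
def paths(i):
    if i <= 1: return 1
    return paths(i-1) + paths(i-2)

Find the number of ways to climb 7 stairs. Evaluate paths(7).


Building up from base cases:
paths(0) = 1
paths(1) = 1
paths(2) = paths(1) + paths(0) = 1 + 1 = 2
paths(3) = paths(2) + paths(1) = 2 + 1 = 3
paths(4) = paths(3) + paths(2) = 3 + 2 = 5
paths(5) = paths(4) + paths(3) = 5 + 3 = 8
paths(6) = paths(5) + paths(4) = 8 + 5 = 13
paths(7) = paths(6) + paths(5) = 13 + 8 = 21

21


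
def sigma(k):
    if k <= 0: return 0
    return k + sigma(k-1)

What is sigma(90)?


sigma(90)
= 90 + 89 + 88 + 87 + 86 + 85 + 84 + 83 + 82 + 81 + 80 + 79 + 78 + 77 + 76 + 75 + 74 + 73 + 72 + 71 + 70 + 69 + 68 + 67 + 66 + 65 + 64 + 63 + 62 + 61 + 60 + 59 + 58 + 57 + 56 + 55 + 54 + 53 + 52 + 51 + 50 + 49 + 48 + 47 + 46 + 45 + 44 + 43 + 42 + 41 + 40 + 39 + 38 + 37 + 36 + 35 + 34 + 33 + 32 + 31 + 30 + 29 + 28 + 27 + 26 + 25 + 24 + 23 + 22 + 21 + 20 + 19 + 18 + 17 + 16 + 15 + 14 + 13 + 12 + 11 + 10 + 9 + 8 + 7 + 6 + 5 + 4 + 3 + 2 + 1 + sigma(0)
= 90 + 89 + 88 + 87 + 86 + 85 + 84 + 83 + 82 + 81 + 80 + 79 + 78 + 77 + 76 + 75 + 74 + 73 + 72 + 71 + 70 + 69 + 68 + 67 + 66 + 65 + 64 + 63 + 62 + 61 + 60 + 59 + 58 + 57 + 56 + 55 + 54 + 53 + 52 + 51 + 50 + 49 + 48 + 47 + 46 + 45 + 44 + 43 + 42 + 41 + 40 + 39 + 38 + 37 + 36 + 35 + 34 + 33 + 32 + 31 + 30 + 29 + 28 + 27 + 26 + 25 + 24 + 23 + 22 + 21 + 20 + 19 + 18 + 17 + 16 + 15 + 14 + 13 + 12 + 11 + 10 + 9 + 8 + 7 + 6 + 5 + 4 + 3 + 2 + 1 + 0
= 4095

4095


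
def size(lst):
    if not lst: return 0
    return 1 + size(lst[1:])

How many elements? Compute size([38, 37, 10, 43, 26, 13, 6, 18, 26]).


size([38, 37, 10, 43, 26, 13, 6, 18, 26]) = 1 + size([37, 10, 43, 26, 13, 6, 18, 26])
size([37, 10, 43, 26, 13, 6, 18, 26]) = 1 + size([10, 43, 26, 13, 6, 18, 26])
size([10, 43, 26, 13, 6, 18, 26]) = 1 + size([43, 26, 13, 6, 18, 26])
size([43, 26, 13, 6, 18, 26]) = 1 + size([26, 13, 6, 18, 26])
size([26, 13, 6, 18, 26]) = 1 + size([13, 6, 18, 26])
size([13, 6, 18, 26]) = 1 + size([6, 18, 26])
size([6, 18, 26]) = 1 + size([18, 26])
size([18, 26]) = 1 + size([26])
size([26]) = 1 + size([])
size([]) = 0  (base case)
Unwinding: 1 + 1 + 1 + 1 + 1 + 1 + 1 + 1 + 1 + 0 = 9

9


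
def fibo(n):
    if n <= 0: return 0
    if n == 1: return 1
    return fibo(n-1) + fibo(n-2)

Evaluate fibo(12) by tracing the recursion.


Computing fibo(12) bottom-up:
fibo(0) = 0
fibo(1) = 1
fibo(2) = fibo(1) + fibo(0) = 1 + 0 = 1
fibo(3) = fibo(2) + fibo(1) = 1 + 1 = 2
fibo(4) = fibo(3) + fibo(2) = 2 + 1 = 3
fibo(5) = fibo(4) + fibo(3) = 3 + 2 = 5
fibo(6) = fibo(5) + fibo(4) = 5 + 3 = 8
fibo(7) = fibo(6) + fibo(5) = 8 + 5 = 13
fibo(8) = fibo(7) + fibo(6) = 13 + 8 = 21
fibo(9) = fibo(8) + fibo(7) = 21 + 13 = 34
fibo(10) = fibo(9) + fibo(8) = 34 + 21 = 55
fibo(11) = fibo(10) + fibo(9) = 55 + 34 = 89
fibo(12) = fibo(11) + fibo(10) = 89 + 55 = 144

144


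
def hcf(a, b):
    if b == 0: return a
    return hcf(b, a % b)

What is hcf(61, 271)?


hcf(61, 271) = hcf(271, 61)
hcf(271, 61) = hcf(61, 27)
hcf(61, 27) = hcf(27, 7)
hcf(27, 7) = hcf(7, 6)
hcf(7, 6) = hcf(6, 1)
hcf(6, 1) = hcf(1, 0)
hcf(1, 0) = 1  (base case)

1


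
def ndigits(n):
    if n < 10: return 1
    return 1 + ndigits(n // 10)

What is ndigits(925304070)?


ndigits(925304070) = 1 + ndigits(92530407)
ndigits(92530407) = 1 + ndigits(9253040)
ndigits(9253040) = 1 + ndigits(925304)
ndigits(925304) = 1 + ndigits(92530)
ndigits(92530) = 1 + ndigits(9253)
ndigits(9253) = 1 + ndigits(925)
ndigits(925) = 1 + ndigits(92)
ndigits(92) = 1 + ndigits(9)
ndigits(9) = 1  (base case: 9 < 10)
Unwinding: 1 + 1 + 1 + 1 + 1 + 1 + 1 + 1 + 1 = 9

9


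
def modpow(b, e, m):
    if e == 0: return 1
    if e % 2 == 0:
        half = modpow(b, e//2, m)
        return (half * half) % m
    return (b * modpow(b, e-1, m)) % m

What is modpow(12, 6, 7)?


modpow(12, 6, 7): e is even, compute modpow(12, 3, 7)
  modpow(12, 3, 7): e is odd, compute modpow(12, 2, 7)
    modpow(12, 2, 7): e is even, compute modpow(12, 1, 7)
      modpow(12, 1, 7): e is odd, compute modpow(12, 0, 7)
        modpow(12, 0, 7) = 1
      (12 * 1) % 7 = 5
    half=5, (5*5) % 7 = 4
  (12 * 4) % 7 = 6
half=6, (6*6) % 7 = 1

1


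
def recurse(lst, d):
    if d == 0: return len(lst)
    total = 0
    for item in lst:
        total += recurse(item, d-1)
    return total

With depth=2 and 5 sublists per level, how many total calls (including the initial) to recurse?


At depth 0 (root): 1 call
At depth 1: each of 1 parents calls recurse on 5 children = 5 calls
At depth 2: each of 5 parents calls recurse on 5 children = 25 calls
Total: 1 + 5 + 25 = 31

31


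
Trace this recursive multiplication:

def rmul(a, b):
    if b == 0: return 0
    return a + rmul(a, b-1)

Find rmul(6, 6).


rmul(6, 6) = 6 + rmul(6, 5)
rmul(6, 5) = 6 + rmul(6, 4)
rmul(6, 4) = 6 + rmul(6, 3)
rmul(6, 3) = 6 + rmul(6, 2)
rmul(6, 2) = 6 + rmul(6, 1)
rmul(6, 1) = 6 + rmul(6, 0)
rmul(6, 0) = 0  (base case)
Total: 6 + 6 + 6 + 6 + 6 + 6 + 0 = 36

36


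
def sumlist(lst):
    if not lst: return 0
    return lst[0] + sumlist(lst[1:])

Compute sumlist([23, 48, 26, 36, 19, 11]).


sumlist([23, 48, 26, 36, 19, 11]) = 23 + sumlist([48, 26, 36, 19, 11])
sumlist([48, 26, 36, 19, 11]) = 48 + sumlist([26, 36, 19, 11])
sumlist([26, 36, 19, 11]) = 26 + sumlist([36, 19, 11])
sumlist([36, 19, 11]) = 36 + sumlist([19, 11])
sumlist([19, 11]) = 19 + sumlist([11])
sumlist([11]) = 11 + sumlist([])
sumlist([]) = 0  (base case)
Total: 23 + 48 + 26 + 36 + 19 + 11 + 0 = 163

163


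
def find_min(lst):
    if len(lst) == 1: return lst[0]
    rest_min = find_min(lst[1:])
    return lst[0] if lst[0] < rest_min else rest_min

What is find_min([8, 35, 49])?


find_min([8, 35, 49]): compare 8 with find_min([35, 49])
find_min([35, 49]): compare 35 with find_min([49])
find_min([49]) = 49  (base case)
Compare 35 with 49 -> 35
Compare 8 with 35 -> 8

8


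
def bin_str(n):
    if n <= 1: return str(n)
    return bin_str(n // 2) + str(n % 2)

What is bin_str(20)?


bin_str(20) = bin_str(10) + '0'
bin_str(10) = bin_str(5) + '0'
bin_str(5) = bin_str(2) + '1'
bin_str(2) = bin_str(1) + '0'
bin_str(1) = '1'  (base case)
Concatenating: '1' + '0' + '1' + '0' + '0' = '10100'

10100


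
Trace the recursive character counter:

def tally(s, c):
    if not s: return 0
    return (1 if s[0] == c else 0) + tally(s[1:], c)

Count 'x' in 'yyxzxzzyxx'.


s[0]='y' != 'x' -> 0
s[0]='y' != 'x' -> 0
s[0]='x' == 'x' -> 1
s[0]='z' != 'x' -> 0
s[0]='x' == 'x' -> 1
s[0]='z' != 'x' -> 0
s[0]='z' != 'x' -> 0
s[0]='y' != 'x' -> 0
s[0]='x' == 'x' -> 1
s[0]='x' == 'x' -> 1
Sum: 0 + 0 + 1 + 0 + 1 + 0 + 0 + 0 + 1 + 1 = 4

4


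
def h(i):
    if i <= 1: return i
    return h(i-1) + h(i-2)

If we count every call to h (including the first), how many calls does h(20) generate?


Let C(n) = total calls for h(n)
C(0) = 1, C(1) = 1
C(2) = 1 + C(1) + C(0) = 1 + 1 + 1 = 3
C(3) = 1 + C(2) + C(1) = 1 + 3 + 1 = 5
C(4) = 1 + C(3) + C(2) = 1 + 5 + 3 = 9
C(5) = 1 + C(4) + C(3) = 1 + 9 + 5 = 15
C(6) = 1 + C(5) + C(4) = 1 + 15 + 9 = 25
C(7) = 1 + C(6) + C(5) = 1 + 25 + 15 = 41
C(8) = 1 + C(7) + C(6) = 1 + 41 + 25 = 67
C(9) = 1 + C(8) + C(7) = 1 + 67 + 41 = 109
C(10) = 1 + C(9) + C(8) = 1 + 109 + 67 = 177
C(11) = 1 + C(10) + C(9) = 1 + 177 + 109 = 287
C(12) = 1 + C(11) + C(10) = 1 + 287 + 177 = 465
C(13) = 1 + C(12) + C(11) = 1 + 465 + 287 = 753
C(14) = 1 + C(13) + C(12) = 1 + 753 + 465 = 1219
C(15) = 1 + C(14) + C(13) = 1 + 1219 + 753 = 1973
C(16) = 1 + C(15) + C(14) = 1 + 1973 + 1219 = 3193
C(17) = 1 + C(16) + C(15) = 1 + 3193 + 1973 = 5167
C(18) = 1 + C(17) + C(16) = 1 + 5167 + 3193 = 8361
C(19) = 1 + C(18) + C(17) = 1 + 8361 + 5167 = 13529
C(20) = 1 + C(19) + C(18) = 1 + 13529 + 8361 = 21891

21891


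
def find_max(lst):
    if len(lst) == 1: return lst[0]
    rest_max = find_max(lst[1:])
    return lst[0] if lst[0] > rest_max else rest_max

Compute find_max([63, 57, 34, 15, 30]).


find_max([63, 57, 34, 15, 30]): compare 63 with find_max([57, 34, 15, 30])
find_max([57, 34, 15, 30]): compare 57 with find_max([34, 15, 30])
find_max([34, 15, 30]): compare 34 with find_max([15, 30])
find_max([15, 30]): compare 15 with find_max([30])
find_max([30]) = 30  (base case)
Compare 15 with 30 -> 30
Compare 34 with 30 -> 34
Compare 57 with 34 -> 57
Compare 63 with 57 -> 63

63


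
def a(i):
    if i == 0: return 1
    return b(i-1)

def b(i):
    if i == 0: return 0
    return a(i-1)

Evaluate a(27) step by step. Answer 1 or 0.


a(27) = b(26)
b(26) = a(25)
a(25) = b(24)
b(24) = a(23)
a(23) = b(22)
b(22) = a(21)
a(21) = b(20)
b(20) = a(19)
a(19) = b(18)
b(18) = a(17)
a(17) = b(16)
b(16) = a(15)
a(15) = b(14)
b(14) = a(13)
a(13) = b(12)
b(12) = a(11)
a(11) = b(10)
b(10) = a(9)
a(9) = b(8)
b(8) = a(7)
a(7) = b(6)
b(6) = a(5)
a(5) = b(4)
b(4) = a(3)
a(3) = b(2)
b(2) = a(1)
a(1) = b(0)
b(0) = 0  (base case)
Result: 0

0


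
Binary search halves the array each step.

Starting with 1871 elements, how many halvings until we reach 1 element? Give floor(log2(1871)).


1871 / 2 = 935
935 / 2 = 467
467 / 2 = 233
233 / 2 = 116
116 / 2 = 58
58 / 2 = 29
29 / 2 = 14
14 / 2 = 7
7 / 2 = 3
3 / 2 = 1
Reached 1 after 10 halvings

10


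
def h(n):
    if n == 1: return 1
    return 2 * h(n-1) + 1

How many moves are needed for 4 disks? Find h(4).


h(4) = 2 * h(3) + 1
h(3) = 2 * h(2) + 1
h(2) = 2 * h(1) + 1
h(1) = 1  (base case)
h(2) = 2 * 1 + 1 = 3
h(3) = 2 * 3 + 1 = 7
h(4) = 2 * 7 + 1 = 15

15


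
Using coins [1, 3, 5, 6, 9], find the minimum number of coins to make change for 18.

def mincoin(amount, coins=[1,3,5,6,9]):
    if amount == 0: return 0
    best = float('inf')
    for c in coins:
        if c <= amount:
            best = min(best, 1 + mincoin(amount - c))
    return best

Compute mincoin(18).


Building up with DP:
mincoin(0) = 0
mincoin(1) = min(1+mincoin(0)=1+0=1) = 1
mincoin(2) = min(1+mincoin(1)=1+1=2) = 2
mincoin(3) = min(1+mincoin(2)=1+2=3, 1+mincoin(0)=1+0=1) = 1
mincoin(4) = min(1+mincoin(3)=1+1=2, 1+mincoin(1)=1+1=2) = 2
mincoin(5) = min(1+mincoin(4)=1+2=3, 1+mincoin(2)=1+2=3, 1+mincoin(0)=1+0=1) = 1
mincoin(6) = min(1+mincoin(5)=1+1=2, 1+mincoin(3)=1+1=2, 1+mincoin(1)=1+1=2, 1+mincoin(0)=1+0=1) = 1
mincoin(7) = min(1+mincoin(6)=1+1=2, 1+mincoin(4)=1+2=3, 1+mincoin(2)=1+2=3, 1+mincoin(1)=1+1=2) = 2
mincoin(8) = min(1+mincoin(7)=1+2=3, 1+mincoin(5)=1+1=2, 1+mincoin(3)=1+1=2, 1+mincoin(2)=1+2=3) = 2
mincoin(9) = min(1+mincoin(8)=1+2=3, 1+mincoin(6)=1+1=2, 1+mincoin(4)=1+2=3, 1+mincoin(3)=1+1=2, 1+mincoin(0)=1+0=1) = 1
mincoin(10) = min(1+mincoin(9)=1+1=2, 1+mincoin(7)=1+2=3, 1+mincoin(5)=1+1=2, 1+mincoin(4)=1+2=3, 1+mincoin(1)=1+1=2) = 2
mincoin(11) = min(1+mincoin(10)=1+2=3, 1+mincoin(8)=1+2=3, 1+mincoin(6)=1+1=2, 1+mincoin(5)=1+1=2, 1+mincoin(2)=1+2=3) = 2
mincoin(12) = min(1+mincoin(11)=1+2=3, 1+mincoin(9)=1+1=2, 1+mincoin(7)=1+2=3, 1+mincoin(6)=1+1=2, 1+mincoin(3)=1+1=2) = 2
mincoin(13) = min(1+mincoin(12)=1+2=3, 1+mincoin(10)=1+2=3, 1+mincoin(8)=1+2=3, 1+mincoin(7)=1+2=3, 1+mincoin(4)=1+2=3) = 3
mincoin(14) = min(1+mincoin(13)=1+3=4, 1+mincoin(11)=1+2=3, 1+mincoin(9)=1+1=2, 1+mincoin(8)=1+2=3, 1+mincoin(5)=1+1=2) = 2
mincoin(15) = min(1+mincoin(14)=1+2=3, 1+mincoin(12)=1+2=3, 1+mincoin(10)=1+2=3, 1+mincoin(9)=1+1=2, 1+mincoin(6)=1+1=2) = 2
mincoin(16) = min(1+mincoin(15)=1+2=3, 1+mincoin(13)=1+3=4, 1+mincoin(11)=1+2=3, 1+mincoin(10)=1+2=3, 1+mincoin(7)=1+2=3) = 3
mincoin(17) = min(1+mincoin(16)=1+3=4, 1+mincoin(14)=1+2=3, 1+mincoin(12)=1+2=3, 1+mincoin(11)=1+2=3, 1+mincoin(8)=1+2=3) = 3
mincoin(18) = min(1+mincoin(17)=1+3=4, 1+mincoin(15)=1+2=3, 1+mincoin(13)=1+3=4, 1+mincoin(12)=1+2=3, 1+mincoin(9)=1+1=2) = 2

2


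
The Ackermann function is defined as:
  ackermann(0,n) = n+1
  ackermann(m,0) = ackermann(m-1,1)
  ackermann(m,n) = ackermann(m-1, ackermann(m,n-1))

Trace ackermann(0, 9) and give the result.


ackermann(0, 9) = 10
Result: ackermann(0, 9) = 10

10


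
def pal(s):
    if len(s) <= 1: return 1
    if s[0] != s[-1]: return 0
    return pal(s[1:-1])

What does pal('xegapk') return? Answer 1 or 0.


pal('xegapk'): s[0]='x' != s[-1]='k' -> return 0
Result: 0 (not a palindrome)

0


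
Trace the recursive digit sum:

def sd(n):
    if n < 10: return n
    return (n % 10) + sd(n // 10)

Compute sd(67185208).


sd(67185208) = 8 + sd(6718520)
sd(6718520) = 0 + sd(671852)
sd(671852) = 2 + sd(67185)
sd(67185) = 5 + sd(6718)
sd(6718) = 8 + sd(671)
sd(671) = 1 + sd(67)
sd(67) = 7 + sd(6)
sd(6) = 6  (base case)
Total: 8 + 0 + 2 + 5 + 8 + 1 + 7 + 6 = 37

37


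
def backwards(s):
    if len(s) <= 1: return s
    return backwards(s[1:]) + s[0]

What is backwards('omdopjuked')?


backwards('omdopjuked') = backwards('mdopjuked') + 'o'
backwards('mdopjuked') = backwards('dopjuked') + 'm'
backwards('dopjuked') = backwards('opjuked') + 'd'
backwards('opjuked') = backwards('pjuked') + 'o'
backwards('pjuked') = backwards('juked') + 'p'
backwards('juked') = backwards('uked') + 'j'
backwards('uked') = backwards('ked') + 'u'
backwards('ked') = backwards('ed') + 'k'
backwards('ed') = backwards('d') + 'e'
backwards('d') = 'd'  (base case)
Concatenating: 'd' + 'e' + 'k' + 'u' + 'j' + 'p' + 'o' + 'd' + 'm' + 'o' = 'dekujpodmo'

dekujpodmo


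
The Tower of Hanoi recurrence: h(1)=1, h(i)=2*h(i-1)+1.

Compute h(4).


h(4) = 2 * h(3) + 1
h(3) = 2 * h(2) + 1
h(2) = 2 * h(1) + 1
h(1) = 1  (base case)
h(2) = 2 * 1 + 1 = 3
h(3) = 2 * 3 + 1 = 7
h(4) = 2 * 7 + 1 = 15

15


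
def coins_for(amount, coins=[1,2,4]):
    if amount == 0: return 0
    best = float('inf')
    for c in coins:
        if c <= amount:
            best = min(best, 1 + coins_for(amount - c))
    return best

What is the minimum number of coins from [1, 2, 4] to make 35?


Building up with DP:
coins_for(0) = 0
coins_for(1) = min(1+coins_for(0)=1+0=1) = 1
coins_for(2) = min(1+coins_for(1)=1+1=2, 1+coins_for(0)=1+0=1) = 1
coins_for(3) = min(1+coins_for(2)=1+1=2, 1+coins_for(1)=1+1=2) = 2
coins_for(4) = min(1+coins_for(3)=1+2=3, 1+coins_for(2)=1+1=2, 1+coins_for(0)=1+0=1) = 1
coins_for(5) = min(1+coins_for(4)=1+1=2, 1+coins_for(3)=1+2=3, 1+coins_for(1)=1+1=2) = 2
coins_for(6) = min(1+coins_for(5)=1+2=3, 1+coins_for(4)=1+1=2, 1+coins_for(2)=1+1=2) = 2
coins_for(7) = min(1+coins_for(6)=1+2=3, 1+coins_for(5)=1+2=3, 1+coins_for(3)=1+2=3) = 3
coins_for(8) = min(1+coins_for(7)=1+3=4, 1+coins_for(6)=1+2=3, 1+coins_for(4)=1+1=2) = 2
coins_for(9) = min(1+coins_for(8)=1+2=3, 1+coins_for(7)=1+3=4, 1+coins_for(5)=1+2=3) = 3
coins_for(10) = min(1+coins_for(9)=1+3=4, 1+coins_for(8)=1+2=3, 1+coins_for(6)=1+2=3) = 3
coins_for(11) = min(1+coins_for(10)=1+3=4, 1+coins_for(9)=1+3=4, 1+coins_for(7)=1+3=4) = 4
coins_for(12) = min(1+coins_for(11)=1+4=5, 1+coins_for(10)=1+3=4, 1+coins_for(8)=1+2=3) = 3
coins_for(13) = min(1+coins_for(12)=1+3=4, 1+coins_for(11)=1+4=5, 1+coins_for(9)=1+3=4) = 4
coins_for(14) = min(1+coins_for(13)=1+4=5, 1+coins_for(12)=1+3=4, 1+coins_for(10)=1+3=4) = 4
coins_for(15) = min(1+coins_for(14)=1+4=5, 1+coins_for(13)=1+4=5, 1+coins_for(11)=1+4=5) = 5
coins_for(16) = min(1+coins_for(15)=1+5=6, 1+coins_for(14)=1+4=5, 1+coins_for(12)=1+3=4) = 4
coins_for(17) = min(1+coins_for(16)=1+4=5, 1+coins_for(15)=1+5=6, 1+coins_for(13)=1+4=5) = 5
coins_for(18) = min(1+coins_for(17)=1+5=6, 1+coins_for(16)=1+4=5, 1+coins_for(14)=1+4=5) = 5
coins_for(19) = min(1+coins_for(18)=1+5=6, 1+coins_for(17)=1+5=6, 1+coins_for(15)=1+5=6) = 6
coins_for(20) = min(1+coins_for(19)=1+6=7, 1+coins_for(18)=1+5=6, 1+coins_for(16)=1+4=5) = 5
coins_for(21) = min(1+coins_for(20)=1+5=6, 1+coins_for(19)=1+6=7, 1+coins_for(17)=1+5=6) = 6
coins_for(22) = min(1+coins_for(21)=1+6=7, 1+coins_for(20)=1+5=6, 1+coins_for(18)=1+5=6) = 6
coins_for(23) = min(1+coins_for(22)=1+6=7, 1+coins_for(21)=1+6=7, 1+coins_for(19)=1+6=7) = 7
coins_for(24) = min(1+coins_for(23)=1+7=8, 1+coins_for(22)=1+6=7, 1+coins_for(20)=1+5=6) = 6
coins_for(25) = min(1+coins_for(24)=1+6=7, 1+coins_for(23)=1+7=8, 1+coins_for(21)=1+6=7) = 7
coins_for(26) = min(1+coins_for(25)=1+7=8, 1+coins_for(24)=1+6=7, 1+coins_for(22)=1+6=7) = 7
coins_for(27) = min(1+coins_for(26)=1+7=8, 1+coins_for(25)=1+7=8, 1+coins_for(23)=1+7=8) = 8
coins_for(28) = min(1+coins_for(27)=1+8=9, 1+coins_for(26)=1+7=8, 1+coins_for(24)=1+6=7) = 7
coins_for(29) = min(1+coins_for(28)=1+7=8, 1+coins_for(27)=1+8=9, 1+coins_for(25)=1+7=8) = 8
coins_for(30) = min(1+coins_for(29)=1+8=9, 1+coins_for(28)=1+7=8, 1+coins_for(26)=1+7=8) = 8
coins_for(31) = min(1+coins_for(30)=1+8=9, 1+coins_for(29)=1+8=9, 1+coins_for(27)=1+8=9) = 9
coins_for(32) = min(1+coins_for(31)=1+9=10, 1+coins_for(30)=1+8=9, 1+coins_for(28)=1+7=8) = 8
coins_for(33) = min(1+coins_for(32)=1+8=9, 1+coins_for(31)=1+9=10, 1+coins_for(29)=1+8=9) = 9
coins_for(34) = min(1+coins_for(33)=1+9=10, 1+coins_for(32)=1+8=9, 1+coins_for(30)=1+8=9) = 9
coins_for(35) = min(1+coins_for(34)=1+9=10, 1+coins_for(33)=1+9=10, 1+coins_for(31)=1+9=10) = 10

10


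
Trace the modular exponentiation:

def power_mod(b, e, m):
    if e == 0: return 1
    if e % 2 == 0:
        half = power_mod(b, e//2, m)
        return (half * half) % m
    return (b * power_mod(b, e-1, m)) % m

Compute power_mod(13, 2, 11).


power_mod(13, 2, 11): e is even, compute power_mod(13, 1, 11)
  power_mod(13, 1, 11): e is odd, compute power_mod(13, 0, 11)
    power_mod(13, 0, 11) = 1
  (13 * 1) % 11 = 2
half=2, (2*2) % 11 = 4

4


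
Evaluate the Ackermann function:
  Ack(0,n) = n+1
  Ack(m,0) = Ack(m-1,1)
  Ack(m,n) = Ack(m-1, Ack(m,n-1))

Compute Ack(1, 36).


Ack(1, 36) = Ack(0, Ack(1, 35))
  Ack(1, 35) = Ack(0, Ack(1, 34))
    Ack(1, 34) = Ack(0, Ack(1, 33))
      Ack(1, 33) = Ack(0, Ack(1, 32))
        Ack(1, 32) = Ack(0, Ack(1, 31))
          Ack(1, 31) = Ack(0, Ack(1, 30))
          Ack(1, 30) = Ack(0, Ack(1, 29))
          Ack(1, 29) = Ack(0, Ack(1, 28))
          Ack(1, 28) = Ack(0, Ack(1, 27))
          Ack(1, 27) = Ack(0, Ack(1, 26))
          Ack(1, 26) = Ack(0, Ack(1, 25))
          Ack(1, 25) = Ack(0, Ack(1, 24))
          Ack(1, 24) = Ack(0, Ack(1, 23))
          Ack(1, 23) = Ack(0, Ack(1, 22))
          Ack(1, 22) = Ack(0, Ack(1, 21))
          Ack(1, 21) = Ack(0, Ack(1, 20))
          Ack(1, 20) = Ack(0, Ack(1, 19))
          Ack(1, 19) = Ack(0, Ack(1, 18))
          Ack(1, 18) = Ack(0, Ack(1, 17))
          Ack(1, 17) = Ack(0, Ack(1, 16))
          Ack(1, 16) = Ack(0, Ack(1, 15))
          Ack(1, 15) = Ack(0, Ack(1, 14))
          Ack(1, 14) = Ack(0, Ack(1, 13))
          Ack(1, 13) = Ack(0, Ack(1, 12))
          Ack(1, 12) = Ack(0, Ack(1, 11))
... (trace truncated)
Result: Ack(1, 36) = 38

38


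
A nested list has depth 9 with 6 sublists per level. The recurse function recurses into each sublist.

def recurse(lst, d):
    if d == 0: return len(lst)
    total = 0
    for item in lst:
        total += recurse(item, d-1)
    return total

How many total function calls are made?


At depth 0 (root): 1 call
At depth 1: each of 1 parents calls recurse on 6 children = 6 calls
At depth 2: each of 6 parents calls recurse on 6 children = 36 calls
At depth 3: each of 36 parents calls recurse on 6 children = 216 calls
At depth 4: each of 216 parents calls recurse on 6 children = 1296 calls
At depth 5: each of 1296 parents calls recurse on 6 children = 7776 calls
At depth 6: each of 7776 parents calls recurse on 6 children = 46656 calls
At depth 7: each of 46656 parents calls recurse on 6 children = 279936 calls
At depth 8: each of 279936 parents calls recurse on 6 children = 1679616 calls
At depth 9: each of 1679616 parents calls recurse on 6 children = 10077696 calls
Total: 1 + 6 + 36 + 216 + 1296 + 7776 + 46656 + 279936 + 1679616 + 10077696 = 12093235

12093235


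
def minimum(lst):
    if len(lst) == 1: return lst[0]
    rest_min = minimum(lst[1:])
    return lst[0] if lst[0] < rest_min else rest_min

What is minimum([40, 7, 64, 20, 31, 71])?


minimum([40, 7, 64, 20, 31, 71]): compare 40 with minimum([7, 64, 20, 31, 71])
minimum([7, 64, 20, 31, 71]): compare 7 with minimum([64, 20, 31, 71])
minimum([64, 20, 31, 71]): compare 64 with minimum([20, 31, 71])
minimum([20, 31, 71]): compare 20 with minimum([31, 71])
minimum([31, 71]): compare 31 with minimum([71])
minimum([71]) = 71  (base case)
Compare 31 with 71 -> 31
Compare 20 with 31 -> 20
Compare 64 with 20 -> 20
Compare 7 with 20 -> 7
Compare 40 with 7 -> 7

7


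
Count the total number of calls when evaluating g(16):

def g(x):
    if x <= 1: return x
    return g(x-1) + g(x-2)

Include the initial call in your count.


Let C(n) = total calls for g(n)
C(0) = 1, C(1) = 1
C(2) = 1 + C(1) + C(0) = 1 + 1 + 1 = 3
C(3) = 1 + C(2) + C(1) = 1 + 3 + 1 = 5
C(4) = 1 + C(3) + C(2) = 1 + 5 + 3 = 9
C(5) = 1 + C(4) + C(3) = 1 + 9 + 5 = 15
C(6) = 1 + C(5) + C(4) = 1 + 15 + 9 = 25
C(7) = 1 + C(6) + C(5) = 1 + 25 + 15 = 41
C(8) = 1 + C(7) + C(6) = 1 + 41 + 25 = 67
C(9) = 1 + C(8) + C(7) = 1 + 67 + 41 = 109
C(10) = 1 + C(9) + C(8) = 1 + 109 + 67 = 177
C(11) = 1 + C(10) + C(9) = 1 + 177 + 109 = 287
C(12) = 1 + C(11) + C(10) = 1 + 287 + 177 = 465
C(13) = 1 + C(12) + C(11) = 1 + 465 + 287 = 753
C(14) = 1 + C(13) + C(12) = 1 + 753 + 465 = 1219
C(15) = 1 + C(14) + C(13) = 1 + 1219 + 753 = 1973
C(16) = 1 + C(15) + C(14) = 1 + 1973 + 1219 = 3193

3193


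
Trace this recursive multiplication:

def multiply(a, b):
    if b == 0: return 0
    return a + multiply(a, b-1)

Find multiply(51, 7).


multiply(51, 7) = 51 + multiply(51, 6)
multiply(51, 6) = 51 + multiply(51, 5)
multiply(51, 5) = 51 + multiply(51, 4)
multiply(51, 4) = 51 + multiply(51, 3)
multiply(51, 3) = 51 + multiply(51, 2)
multiply(51, 2) = 51 + multiply(51, 1)
multiply(51, 1) = 51 + multiply(51, 0)
multiply(51, 0) = 0  (base case)
Total: 51 + 51 + 51 + 51 + 51 + 51 + 51 + 0 = 357

357


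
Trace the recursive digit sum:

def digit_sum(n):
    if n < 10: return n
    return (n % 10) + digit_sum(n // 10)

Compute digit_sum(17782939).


digit_sum(17782939) = 9 + digit_sum(1778293)
digit_sum(1778293) = 3 + digit_sum(177829)
digit_sum(177829) = 9 + digit_sum(17782)
digit_sum(17782) = 2 + digit_sum(1778)
digit_sum(1778) = 8 + digit_sum(177)
digit_sum(177) = 7 + digit_sum(17)
digit_sum(17) = 7 + digit_sum(1)
digit_sum(1) = 1  (base case)
Total: 9 + 3 + 9 + 2 + 8 + 7 + 7 + 1 = 46

46


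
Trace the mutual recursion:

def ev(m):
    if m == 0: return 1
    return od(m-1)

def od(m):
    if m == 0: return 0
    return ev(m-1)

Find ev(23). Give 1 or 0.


ev(23) = od(22)
od(22) = ev(21)
ev(21) = od(20)
od(20) = ev(19)
ev(19) = od(18)
od(18) = ev(17)
ev(17) = od(16)
od(16) = ev(15)
ev(15) = od(14)
od(14) = ev(13)
ev(13) = od(12)
od(12) = ev(11)
ev(11) = od(10)
od(10) = ev(9)
ev(9) = od(8)
od(8) = ev(7)
ev(7) = od(6)
od(6) = ev(5)
ev(5) = od(4)
od(4) = ev(3)
ev(3) = od(2)
od(2) = ev(1)
ev(1) = od(0)
od(0) = 0  (base case)
Result: 0

0
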